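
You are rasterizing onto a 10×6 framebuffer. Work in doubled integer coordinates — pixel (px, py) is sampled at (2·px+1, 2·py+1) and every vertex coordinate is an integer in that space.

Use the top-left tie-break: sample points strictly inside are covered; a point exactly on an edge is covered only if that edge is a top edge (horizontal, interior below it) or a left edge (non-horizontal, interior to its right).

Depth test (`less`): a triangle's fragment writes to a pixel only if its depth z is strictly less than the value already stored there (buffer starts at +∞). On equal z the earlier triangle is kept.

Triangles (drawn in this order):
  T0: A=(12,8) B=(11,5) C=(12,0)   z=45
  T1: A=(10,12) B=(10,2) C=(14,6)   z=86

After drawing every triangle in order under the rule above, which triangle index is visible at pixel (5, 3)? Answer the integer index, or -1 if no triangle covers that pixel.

T0:
  2·area = 8
  edge (12, 8)→(11, 5): d=(-1,-3) top-left  bias=+0
  edge (11, 5)→(12, 0): d=(1,-5) top-left  bias=+0
  edge (12, 0)→(12, 8): d=(0,8) right/bottom  bias=-1
    (5,2)@(11, 5): e=[0,0,8] → █  [on edge]
    (6,2)@(13, 5): e=[6,10,-8] → ·
    (5,3)@(11, 7): e=[-2,2,8] → ·
    (6,5)@(13, 11): e=[0,16,-8] → ·  [on edge]
  covered (1 px):
    · · · · · · · · · ·
    · · · · · · · · · ·
    · · · · · █ · · · ·
    · · · · · · · · · ·
    · · · · · · · · · ·
    · · · · · · · · · ·
T1:
  2·area = 40
  edge (10, 12)→(10, 2): d=(0,-10) top-left  bias=+0
  edge (10, 2)→(14, 6): d=(4,4) right/bottom  bias=-1
  edge (14, 6)→(10, 12): d=(-4,6) right/bottom  bias=-1
    (4,0)@(9, 1): e=[-10,0,50] → ·  [on edge]
    (5,1)@(11, 3): e=[10,0,30] → ·  [on edge]
    (5,2)@(11, 5): e=[10,8,22] → █
    (6,2)@(13, 5): e=[30,0,10] → ·  [on edge]
    (5,3)@(11, 7): e=[10,16,14] → █
    (6,3)@(13, 7): e=[30,8,2] → █
    (7,3)@(15, 7): e=[50,0,-10] → ·  [on edge]
    (5,4)@(11, 9): e=[10,24,6] → █
    (6,4)@(13, 9): e=[30,16,-6] → ·
    (8,4)@(17, 9): e=[70,0,-30] → ·  [on edge]
    (5,5)@(11, 11): e=[10,32,-2] → ·
    (9,5)@(19, 11): e=[90,0,-50] → ·  [on edge]
  covered (4 px):
    · · · · · · · · · ·
    · · · · · · · · · ·
    · · · · · █ · · · ·
    · · · · · █ █ · · ·
    · · · · · █ · · · ·
    · · · · · · · · · ·

Z-buffer (winner per pixel, '.' = empty):
  . . . . . . . . . .
  . . . . . . . . . .
  . . . . . 0 . . . .
  . . . . . 1 1 . . .
  . . . . . 1 . . . .
  . . . . . . . . . .

Result: 1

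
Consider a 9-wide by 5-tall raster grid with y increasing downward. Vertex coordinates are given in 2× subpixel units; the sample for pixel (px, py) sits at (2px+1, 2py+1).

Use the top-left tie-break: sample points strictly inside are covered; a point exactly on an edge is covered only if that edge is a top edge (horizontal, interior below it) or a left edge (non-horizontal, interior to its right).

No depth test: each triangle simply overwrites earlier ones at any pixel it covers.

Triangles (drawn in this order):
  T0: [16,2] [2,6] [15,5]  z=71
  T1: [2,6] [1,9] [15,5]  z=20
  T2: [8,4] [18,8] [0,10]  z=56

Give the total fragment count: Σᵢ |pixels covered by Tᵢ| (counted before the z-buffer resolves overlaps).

T0:
  2·area = 38  (B↔C swapped to make it positive)
  edge (16, 2)→(15, 5): d=(-1,3) right/bottom  bias=-1
  edge (15, 5)→(2, 6): d=(-13,1) right/bottom  bias=-1
  edge (2, 6)→(16, 2): d=(14,-4) top-left  bias=+0
    (6,1)@(13, 3): e=[8,28,2] → X
    (7,1)@(15, 3): e=[2,26,10] → X
    (8,1)@(17, 3): e=[-4,24,18] → .
    (3,2)@(7, 5): e=[24,8,6] → X
    (4,2)@(9, 5): e=[18,6,14] → X
    (5,2)@(11, 5): e=[12,4,22] → X
    (7,2)@(15, 5): e=[0,0,38] → .  [on edge]
    (3,3)@(7, 7): e=[22,-18,34] → .
    (4,3)@(9, 7): e=[16,-20,42] → .
    (5,3)@(11, 7): e=[10,-22,50] → .
    (6,3)@(13, 7): e=[4,-24,58] → .
  covered (6 px):
    . . . . . . . . .
    . . . . . . X X .
    . . . X X X X . .
    . . . . . . . . .
    . . . . . . . . .
T1:
  2·area = 38  (B↔C swapped to make it positive)
  edge (2, 6)→(15, 5): d=(13,-1) top-left  bias=+0
  edge (15, 5)→(1, 9): d=(-14,4) right/bottom  bias=-1
  edge (1, 9)→(2, 6): d=(1,-3) top-left  bias=+0
    (1,1)@(3, 3): e=[-38,76,0] → .  [on edge]
    (7,2)@(15, 5): e=[0,0,38] → .  [on edge]
    (1,3)@(3, 7): e=[14,20,4] → X
    (2,3)@(5, 7): e=[16,12,10] → X
    (3,3)@(7, 7): e=[18,4,16] → X
    (4,3)@(9, 7): e=[20,-4,22] → .
    (0,4)@(1, 9): e=[38,0,0] → .  [on edge]
    (1,4)@(3, 9): e=[40,-8,6] → .
    (2,4)@(5, 9): e=[42,-16,12] → .
    (3,4)@(7, 9): e=[44,-24,18] → .
  covered (3 px):
    . . . . . . . . .
    . . . . . . . . .
    . . . . . . . . .
    . X X X . . . . .
    . . . . . . . . .
T2:
  2·area = 92
  edge (8, 4)→(18, 8): d=(10,4) right/bottom  bias=-1
  edge (18, 8)→(0, 10): d=(-18,2) right/bottom  bias=-1
  edge (0, 10)→(8, 4): d=(8,-6) top-left  bias=+0
    (3,2)@(7, 5): e=[14,76,2] → X
    (4,2)@(9, 5): e=[6,72,14] → X
    (5,2)@(11, 5): e=[-2,68,26] → .
    (2,3)@(5, 7): e=[42,44,6] → X
    (5,3)@(11, 7): e=[18,32,42] → X
    (6,3)@(13, 7): e=[10,28,54] → X
    (7,3)@(15, 7): e=[2,24,66] → X
    (8,3)@(17, 7): e=[-6,20,78] → .
    (1,4)@(3, 9): e=[70,12,10] → X
    (4,4)@(9, 9): e=[46,0,46] → .  [on edge]
    (5,4)@(11, 9): e=[38,-4,58] → .
    (6,4)@(13, 9): e=[30,-8,70] → .
  covered (11 px):
    . . . . . . . . .
    . . . . . . . . .
    . . . X X . . . .
    . . X X X X X X .
    . X X X . . . . .

Answer: 20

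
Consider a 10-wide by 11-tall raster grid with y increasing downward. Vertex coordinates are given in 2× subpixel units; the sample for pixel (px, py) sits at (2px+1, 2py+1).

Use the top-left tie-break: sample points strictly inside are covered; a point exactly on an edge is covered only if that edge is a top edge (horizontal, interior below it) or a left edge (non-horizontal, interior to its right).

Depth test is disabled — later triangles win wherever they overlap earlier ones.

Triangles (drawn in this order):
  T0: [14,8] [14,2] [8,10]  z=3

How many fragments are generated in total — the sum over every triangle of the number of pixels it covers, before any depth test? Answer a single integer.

T0:
  2·area = 36  (B↔C swapped to make it positive)
  edge (14, 8)→(8, 10): d=(-6,2) right/bottom  bias=-1
  edge (8, 10)→(14, 2): d=(6,-8) top-left  bias=+0
  edge (14, 2)→(14, 8): d=(0,6) right/bottom  bias=-1
    (6,2)@(13, 5): e=[20,10,6] → #
    (7,2)@(15, 5): e=[16,26,-6] → ·
    (5,3)@(11, 7): e=[12,6,18] → #
    (7,3)@(15, 7): e=[4,38,-6] → ·
    (8,3)@(17, 7): e=[0,54,-18] → ·  [on edge]
    (4,4)@(9, 9): e=[4,2,30] → #
    (5,4)@(11, 9): e=[0,18,18] → ·  [on edge]
    (6,4)@(13, 9): e=[-4,34,6] → ·
    (2,5)@(5, 11): e=[0,-18,54] → ·  [on edge]
    (4,5)@(9, 11): e=[-8,14,30] → ·
  covered (4 px):
    · · · · · · · · · ·
    · · · · · · · · · ·
    · · · · · · # · · ·
    · · · · · # # · · ·
    · · · · # · · · · ·
    · · · · · · · · · ·
    · · · · · · · · · ·
    · · · · · · · · · ·
    · · · · · · · · · ·
    · · · · · · · · · ·
    · · · · · · · · · ·

Answer: 4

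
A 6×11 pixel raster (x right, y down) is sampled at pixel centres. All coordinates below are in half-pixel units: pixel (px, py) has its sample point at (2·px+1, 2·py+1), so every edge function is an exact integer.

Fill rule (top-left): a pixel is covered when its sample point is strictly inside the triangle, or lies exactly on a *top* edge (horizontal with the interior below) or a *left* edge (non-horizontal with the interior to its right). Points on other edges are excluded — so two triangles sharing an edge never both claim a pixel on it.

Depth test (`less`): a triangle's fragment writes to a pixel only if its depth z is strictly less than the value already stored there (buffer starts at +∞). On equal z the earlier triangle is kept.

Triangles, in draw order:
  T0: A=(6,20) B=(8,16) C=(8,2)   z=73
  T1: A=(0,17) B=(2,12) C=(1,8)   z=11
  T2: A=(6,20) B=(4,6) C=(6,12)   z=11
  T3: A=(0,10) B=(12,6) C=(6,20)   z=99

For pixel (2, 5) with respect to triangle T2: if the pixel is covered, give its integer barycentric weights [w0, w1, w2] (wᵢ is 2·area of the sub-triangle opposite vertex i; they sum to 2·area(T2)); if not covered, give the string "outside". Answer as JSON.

T0:
  2·area = 28  (B↔C swapped to make it positive)
  edge (6, 20)→(8, 2): d=(2,-18) top-left  bias=+0
  edge (8, 2)→(8, 16): d=(0,14) right/bottom  bias=-1
  edge (8, 16)→(6, 20): d=(-2,4) right/bottom  bias=-1
    (3,5)@(7, 11): e=[0,14,14] → X  [on edge]
    (4,5)@(9, 11): e=[36,-14,6] → .
    (3,6)@(7, 13): e=[4,14,10] → X
    (4,6)@(9, 13): e=[40,-14,2] → .
    (3,7)@(7, 15): e=[8,14,6] → X
    (4,7)@(9, 15): e=[44,-14,-2] → .
    (3,8)@(7, 17): e=[12,14,2] → X
    (4,8)@(9, 17): e=[48,-14,-6] → .
    (3,9)@(7, 19): e=[16,14,-2] → .
  covered (4 px):
    . . . . . .
    . . . . . .
    . . . . . .
    . . . . . .
    . . . . . .
    . . . X . .
    . . . X . .
    . . . X . .
    . . . X . .
    . . . . . .
    . . . . . .
T1:
  2·area = 13  (B↔C swapped to make it positive)
  edge (0, 17)→(1, 8): d=(1,-9) top-left  bias=+0
  edge (1, 8)→(2, 12): d=(1,4) right/bottom  bias=-1
  edge (2, 12)→(0, 17): d=(-2,5) right/bottom  bias=-1
    (0,4)@(1, 9): e=[1,1,11] → X
    (1,4)@(3, 9): e=[19,-7,1] → .
    (0,5)@(1, 11): e=[3,3,7] → X
    (1,5)@(3, 11): e=[21,-5,-3] → .
    (0,6)@(1, 13): e=[5,5,3] → X
    (1,6)@(3, 13): e=[23,-3,-7] → .
    (0,7)@(1, 15): e=[7,7,-1] → .
  covered (3 px):
    . . . . . .
    . . . . . .
    . . . . . .
    . . . . . .
    X . . . . .
    X . . . . .
    X . . . . .
    . . . . . .
    . . . . . .
    . . . . . .
    . . . . . .
T2:
  2·area = 16
  edge (6, 20)→(4, 6): d=(-2,-14) top-left  bias=+0
  edge (4, 6)→(6, 12): d=(2,6) right/bottom  bias=-1
  edge (6, 12)→(6, 20): d=(0,8) right/bottom  bias=-1
    (1,1)@(3, 3): e=[-8,0,24] → .  [on edge]
    (2,4)@(5, 9): e=[8,0,8] → .  [on edge]
    (2,5)@(5, 11): e=[4,4,8] → X
    (3,5)@(7, 11): e=[32,-8,-8] → .
    (2,6)@(5, 13): e=[0,8,8] → X  [on edge]
    (3,6)@(7, 13): e=[28,-4,-8] → .
    (2,7)@(5, 15): e=[-4,12,8] → .
    (3,7)@(7, 15): e=[24,0,-8] → .  [on edge]
    (4,10)@(9, 21): e=[40,0,-24] → .  [on edge]
  covered (2 px):
    . . . . . .
    . . . . . .
    . . . . . .
    . . . . . .
    . . . . . .
    . . X . . .
    . . X . . .
    . . . . . .
    . . . . . .
    . . . . . .
    . . . . . .
T3:
  2·area = 144
  edge (0, 10)→(12, 6): d=(12,-4) top-left  bias=+0
  edge (12, 6)→(6, 20): d=(-6,14) right/bottom  bias=-1
  edge (6, 20)→(0, 10): d=(-6,-10) top-left  bias=+0
    (4,3)@(9, 7): e=[0,36,108] → X  [on edge]
    (5,3)@(11, 7): e=[8,8,128] → X
    (1,4)@(3, 9): e=[0,108,36] → X  [on edge]
    (2,4)@(5, 9): e=[8,80,56] → X
    (3,4)@(7, 9): e=[16,52,76] → X
    (5,4)@(11, 9): e=[32,-4,116] → .
    (0,5)@(1, 11): e=[16,124,4] → X
    (5,5)@(11, 11): e=[56,-16,104] → .
    (0,6)@(1, 13): e=[40,112,-8] → .
    (1,6)@(3, 13): e=[48,84,12] → X
    (4,6)@(9, 13): e=[72,0,72] → .  [on edge]
    (1,7)@(3, 15): e=[72,72,0] → X  [on edge]
  covered (19 px):
    . . . . . .
    . . . . . .
    . . . . . .
    . . . . X X
    . X X X X .
    X X X X X .
    . X X X . .
    . X X X . .
    . . X X . .
    . . . . . .
    . . . . . .

Final: [4,8,4]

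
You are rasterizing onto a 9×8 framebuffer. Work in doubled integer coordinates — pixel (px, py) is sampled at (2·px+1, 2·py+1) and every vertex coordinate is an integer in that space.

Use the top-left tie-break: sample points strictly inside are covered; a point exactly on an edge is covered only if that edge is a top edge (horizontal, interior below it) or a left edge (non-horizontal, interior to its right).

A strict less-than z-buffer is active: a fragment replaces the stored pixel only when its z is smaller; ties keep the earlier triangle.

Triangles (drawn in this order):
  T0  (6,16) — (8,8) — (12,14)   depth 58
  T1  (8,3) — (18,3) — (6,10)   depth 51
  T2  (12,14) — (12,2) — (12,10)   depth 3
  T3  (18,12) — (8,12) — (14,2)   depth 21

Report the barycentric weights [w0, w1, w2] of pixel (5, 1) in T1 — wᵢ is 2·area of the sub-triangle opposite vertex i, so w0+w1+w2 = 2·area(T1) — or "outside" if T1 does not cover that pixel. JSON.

T0:
  2·area = 44
  edge (6, 16)→(8, 8): d=(2,-8) top-left  bias=+0
  edge (8, 8)→(12, 14): d=(4,6) right/bottom  bias=-1
  edge (12, 14)→(6, 16): d=(-6,2) right/bottom  bias=-1
    (4,5)@(9, 11): e=[14,6,24] → █
    (5,5)@(11, 11): e=[30,-6,20] → ·
    (3,6)@(7, 13): e=[2,26,16] → █
    (5,6)@(11, 13): e=[34,2,8] → █
    (6,6)@(13, 13): e=[50,-10,4] → ·
    (7,6)@(15, 13): e=[66,-22,0] → ·  [on edge]
    (3,7)@(7, 15): e=[6,34,4] → █
    (4,7)@(9, 15): e=[22,22,0] → ·  [on edge]
    (5,7)@(11, 15): e=[38,10,-4] → ·
  covered (5 px):
    · · · · · · · · ·
    · · · · · · · · ·
    · · · · · · · · ·
    · · · · · · · · ·
    · · · · · · · · ·
    · · · · █ · · · ·
    · · · █ █ █ · · ·
    · · · █ · · · · ·
T1:
  2·area = 70
  edge (8, 3)→(18, 3): d=(10,0) top-left  bias=+0
  edge (18, 3)→(6, 10): d=(-12,7) right/bottom  bias=-1
  edge (6, 10)→(8, 3): d=(2,-7) top-left  bias=+0
    (0,1)@(1, 3): e=[0,119,-49] → ·  [on edge]
    (1,1)@(3, 3): e=[0,105,-35] → ·  [on edge]
    (2,1)@(5, 3): e=[0,91,-21] → ·  [on edge]
    (3,1)@(7, 3): e=[0,77,-7] → ·  [on edge]
    (4,1)@(9, 3): e=[0,63,7] → █  [on edge]
    (5,1)@(11, 3): e=[0,49,21] → █  [on edge]
    (6,1)@(13, 3): e=[0,35,35] → █  [on edge]
    (7,1)@(15, 3): e=[0,21,49] → █  [on edge]
    (8,1)@(17, 3): e=[0,7,63] → █  [on edge]
    (4,2)@(9, 5): e=[20,39,11] → █
    (7,2)@(15, 5): e=[20,-3,53] → ·
    (8,2)@(17, 5): e=[20,-17,67] → ·
  covered (12 px):
    · · · · · · · · ·
    · · · · █ █ █ █ █
    · · · · █ █ █ · ·
    · · · █ █ █ · · ·
    · · · █ · · · · ·
    · · · · · · · · ·
    · · · · · · · · ·
    · · · · · · · · ·
T2:
  degenerate (2·area = 0) — covers nothing
T3:
  2·area = 100
  edge (18, 12)→(8, 12): d=(-10,0) right/bottom  bias=-1
  edge (8, 12)→(14, 2): d=(6,-10) top-left  bias=+0
  edge (14, 2)→(18, 12): d=(4,10) right/bottom  bias=-1
    (6,2)@(13, 5): e=[70,8,22] → █
    (7,2)@(15, 5): e=[70,28,2] → █
    (8,2)@(17, 5): e=[70,48,-18] → ·
    (5,3)@(11, 7): e=[50,0,50] → █  [on edge]
    (8,3)@(17, 7): e=[50,60,-10] → ·
    (5,4)@(11, 9): e=[30,12,58] → █
    (8,4)@(17, 9): e=[30,72,-2] → ·
    (4,5)@(9, 11): e=[10,4,86] → █
    (8,5)@(17, 11): e=[10,84,6] → █
    (4,6)@(9, 13): e=[-10,16,94] → ·
    (5,6)@(11, 13): e=[-10,36,74] → ·
    (6,6)@(13, 13): e=[-10,56,54] → ·
  covered (13 px):
    · · · · · · · · ·
    · · · · · · · · ·
    · · · · · · █ █ ·
    · · · · · █ █ █ ·
    · · · · · █ █ █ ·
    · · · · █ █ █ █ █
    · · · · · · · · ·
    · · · · · · · · ·

Answer: [49,21,0]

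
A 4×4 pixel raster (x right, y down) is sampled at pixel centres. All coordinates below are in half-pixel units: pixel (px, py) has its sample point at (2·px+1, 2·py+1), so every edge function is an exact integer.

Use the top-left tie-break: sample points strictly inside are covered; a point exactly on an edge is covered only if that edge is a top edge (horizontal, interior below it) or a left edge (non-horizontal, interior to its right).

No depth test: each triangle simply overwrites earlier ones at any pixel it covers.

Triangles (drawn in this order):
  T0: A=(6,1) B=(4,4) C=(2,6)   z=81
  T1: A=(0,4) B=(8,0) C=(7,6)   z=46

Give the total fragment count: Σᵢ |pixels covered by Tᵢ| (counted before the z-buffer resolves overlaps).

T0:
  2·area = 2
  edge (6, 1)→(4, 4): d=(-2,3) right/bottom  bias=-1
  edge (4, 4)→(2, 6): d=(-2,2) right/bottom  bias=-1
  edge (2, 6)→(6, 1): d=(4,-5) top-left  bias=+0
    (3,0)@(7, 1): e=[-3,0,5] → ·  [on edge]
    (2,1)@(5, 3): e=[-1,0,3] → ·  [on edge]
    (1,2)@(3, 5): e=[1,0,1] → ·  [on edge]
    (0,3)@(1, 7): e=[3,0,-1] → ·  [on edge]
  covered (0 px):
    · · · ·
    · · · ·
    · · · ·
    · · · ·
T1:
  2·area = 44
  edge (0, 4)→(8, 0): d=(8,-4) top-left  bias=+0
  edge (8, 0)→(7, 6): d=(-1,6) right/bottom  bias=-1
  edge (7, 6)→(0, 4): d=(-7,-2) top-left  bias=+0
    (3,0)@(7, 1): e=[4,5,35] → █
    (1,1)@(3, 3): e=[4,27,13] → █
    (2,1)@(5, 3): e=[12,15,17] → █
    (1,2)@(3, 5): e=[20,25,-1] → ·
    (2,2)@(5, 5): e=[28,13,3] → █
    (2,3)@(5, 7): e=[44,11,-11] → ·
    (3,3)@(7, 7): e=[52,-1,-7] → ·
  covered (6 px):
    · · · █
    · █ █ █
    · · █ █
    · · · ·

Result: 6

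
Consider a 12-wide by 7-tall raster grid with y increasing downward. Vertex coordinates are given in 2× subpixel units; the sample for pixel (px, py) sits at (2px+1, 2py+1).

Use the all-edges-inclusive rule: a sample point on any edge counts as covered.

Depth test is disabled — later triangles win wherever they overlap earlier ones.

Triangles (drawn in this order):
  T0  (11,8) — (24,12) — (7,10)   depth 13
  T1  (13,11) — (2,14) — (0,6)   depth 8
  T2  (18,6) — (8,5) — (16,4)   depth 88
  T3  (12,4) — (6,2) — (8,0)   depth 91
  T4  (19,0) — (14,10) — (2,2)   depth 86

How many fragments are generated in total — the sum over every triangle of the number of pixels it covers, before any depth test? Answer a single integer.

T0:
  2·area = 42
  edge (11, 8)→(24, 12): d=(13,4) inclusive
  edge (24, 12)→(7, 10): d=(-17,-2) inclusive
  edge (7, 10)→(11, 8): d=(4,-2) inclusive
    (10,1)@(21, 3): e=[-105,147,0] → ·  [on edge]
    (8,2)@(17, 5): e=[-63,105,0] → ·  [on edge]
    (6,3)@(13, 7): e=[-21,63,0] → ·  [on edge]
    (4,4)@(9, 9): e=[21,21,0] → █  [on edge]
    (5,4)@(11, 9): e=[13,25,4] → █
    (6,4)@(13, 9): e=[5,29,8] → █
    (7,4)@(15, 9): e=[-3,33,12] → ·
    (2,5)@(5, 11): e=[63,-21,0] → ·  [on edge]
    (4,5)@(9, 11): e=[47,-13,8] → ·
    (5,5)@(11, 11): e=[39,-9,12] → ·
    (6,5)@(13, 11): e=[31,-5,16] → ·
    (8,5)@(17, 11): e=[15,3,24] → █
    (0,6)@(1, 13): e=[105,-63,0] → ·  [on edge]
  covered (5 px):
    · · · · · · · · · · · ·
    · · · · · · · · · · · ·
    · · · · · · · · · · · ·
    · · · · · · · · · · · ·
    · · · · █ █ █ · · · · ·
    · · · · · · · · █ █ · ·
    · · · · · · · · · · · ·
T1:
  2·area = 94
  edge (13, 11)→(2, 14): d=(-11,3) inclusive
  edge (2, 14)→(0, 6): d=(-2,-8) inclusive
  edge (0, 6)→(13, 11): d=(13,5) inclusive
    (0,3)@(1, 7): e=[80,6,8] → █
    (1,3)@(3, 7): e=[74,22,-2] → ·
    (0,4)@(1, 9): e=[58,2,34] → █
    (1,4)@(3, 9): e=[52,18,24] → █
    (2,4)@(5, 9): e=[46,34,14] → █
    (3,4)@(7, 9): e=[40,50,4] → █
    (4,4)@(9, 9): e=[34,66,-6] → ·
    (0,5)@(1, 11): e=[36,-2,60] → ·
    (1,5)@(3, 11): e=[30,14,50] → █
    (4,5)@(9, 11): e=[12,62,20] → █
    (5,5)@(11, 11): e=[6,78,10] → █
    (6,5)@(13, 11): e=[0,94,0] → █  [on edge]
  covered (13 px):
    · · · · · · · · · · · ·
    · · · · · · · · · · · ·
    · · · · · · · · · · · ·
    █ · · · · · · · · · · ·
    █ █ █ █ · · · · · · · ·
    · █ █ █ █ █ █ · · · · ·
    · █ █ · · · · · · · · ·
T2:
  2·area = 18
  edge (18, 6)→(8, 5): d=(-10,-1) inclusive
  edge (8, 5)→(16, 4): d=(8,-1) inclusive
  edge (16, 4)→(18, 6): d=(2,2) inclusive
    (6,0)@(13, 1): e=[45,-27,0] → ·  [on edge]
    (7,1)@(15, 3): e=[27,-9,0] → ·  [on edge]
    (4,2)@(9, 5): e=[1,1,16] → █
    (5,2)@(11, 5): e=[3,3,12] → █
    (6,2)@(13, 5): e=[5,5,8] → █
    (7,2)@(15, 5): e=[7,7,4] → █
    (8,2)@(17, 5): e=[9,9,0] → █  [on edge]
    (9,2)@(19, 5): e=[11,11,-4] → ·
    (4,3)@(9, 7): e=[-19,17,20] → ·
    (5,3)@(11, 7): e=[-17,19,16] → ·
    (6,3)@(13, 7): e=[-15,21,12] → ·
    (7,3)@(15, 7): e=[-13,23,8] → ·
    (9,3)@(19, 7): e=[-9,27,0] → ·  [on edge]
    (10,4)@(21, 9): e=[-27,45,0] → ·  [on edge]
    (11,5)@(23, 11): e=[-45,63,0] → ·  [on edge]
  covered (5 px):
    · · · · · · · · · · · ·
    · · · · · · · · · · · ·
    · · · · █ █ █ █ █ · · ·
    · · · · · · · · · · · ·
    · · · · · · · · · · · ·
    · · · · · · · · · · · ·
    · · · · · · · · · · · ·
T3:
  2·area = 16
  edge (12, 4)→(6, 2): d=(-6,-2) inclusive
  edge (6, 2)→(8, 0): d=(2,-2) inclusive
  edge (8, 0)→(12, 4): d=(4,4) inclusive
    (1,0)@(3, 1): e=[0,-8,24] → ·  [on edge]
    (3,0)@(7, 1): e=[8,0,8] → █  [on edge]
    (4,0)@(9, 1): e=[12,4,0] → █  [on edge]
    (5,0)@(11, 1): e=[16,8,-8] → ·
    (2,1)@(5, 3): e=[-8,0,24] → ·  [on edge]
    (3,1)@(7, 3): e=[-4,4,16] → ·
    (4,1)@(9, 3): e=[0,8,8] → █  [on edge]
    (5,1)@(11, 3): e=[4,12,0] → █  [on edge]
    (6,1)@(13, 3): e=[8,16,-8] → ·
    (1,2)@(3, 5): e=[-24,0,40] → ·  [on edge]
    (4,2)@(9, 5): e=[-12,12,16] → ·
    (5,2)@(11, 5): e=[-8,16,8] → ·
    (6,2)@(13, 5): e=[-4,20,0] → ·  [on edge]
    (7,2)@(15, 5): e=[0,24,-8] → ·  [on edge]
    (0,3)@(1, 7): e=[-40,0,56] → ·  [on edge]
    (7,3)@(15, 7): e=[-12,28,0] → ·  [on edge]
    (10,3)@(21, 7): e=[0,40,-24] → ·  [on edge]
    (8,4)@(17, 9): e=[-20,36,0] → ·  [on edge]
    (9,5)@(19, 11): e=[-28,44,0] → ·  [on edge]
    (10,6)@(21, 13): e=[-36,52,0] → ·  [on edge]
  covered (4 px):
    · · · █ █ · · · · · · ·
    · · · · █ █ · · · · · ·
    · · · · · · · · · · · ·
    · · · · · · · · · · · ·
    · · · · · · · · · · · ·
    · · · · · · · · · · · ·
    · · · · · · · · · · · ·
T4:
  2·area = 160
  edge (19, 0)→(14, 10): d=(-5,10) inclusive
  edge (14, 10)→(2, 2): d=(-12,-8) inclusive
  edge (2, 2)→(19, 0): d=(17,-2) inclusive
    (5,0)@(11, 1): e=[75,84,1] → █
    (6,0)@(13, 1): e=[55,100,5] → █
    (7,0)@(15, 1): e=[35,116,9] → █
    (8,0)@(17, 1): e=[15,132,13] → █
    (9,0)@(19, 1): e=[-5,148,17] → ·
    (2,1)@(5, 3): e=[125,12,23] → █
    (3,1)@(7, 3): e=[105,28,27] → █
    (4,1)@(9, 3): e=[85,44,31] → █
    (9,1)@(19, 3): e=[-15,124,51] → ·
    (2,2)@(5, 5): e=[115,-12,57] → ·
    (3,2)@(7, 5): e=[95,4,61] → █
    (8,2)@(17, 5): e=[-5,84,81] → ·
  covered (20 px):
    · · · · · █ █ █ █ · · ·
    · · █ █ █ █ █ █ █ · · ·
    · · · █ █ █ █ █ · · · ·
    · · · · · █ █ █ · · · ·
    · · · · · · █ · · · · ·
    · · · · · · · · · · · ·
    · · · · · · · · · · · ·

Answer: 47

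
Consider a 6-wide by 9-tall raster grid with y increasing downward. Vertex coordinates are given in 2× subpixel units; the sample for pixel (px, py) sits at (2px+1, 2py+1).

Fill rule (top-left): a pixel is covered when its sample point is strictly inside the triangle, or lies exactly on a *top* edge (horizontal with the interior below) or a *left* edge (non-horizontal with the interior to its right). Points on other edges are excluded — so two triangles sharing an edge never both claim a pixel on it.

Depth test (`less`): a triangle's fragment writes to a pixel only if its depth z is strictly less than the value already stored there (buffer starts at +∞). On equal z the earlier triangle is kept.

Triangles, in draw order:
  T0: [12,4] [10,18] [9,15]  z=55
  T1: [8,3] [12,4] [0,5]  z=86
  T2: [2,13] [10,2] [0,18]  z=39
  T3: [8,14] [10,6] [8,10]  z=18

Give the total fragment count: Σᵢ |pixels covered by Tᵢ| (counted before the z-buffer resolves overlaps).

T0:
  2·area = 20
  edge (12, 4)→(10, 18): d=(-2,14) right/bottom  bias=-1
  edge (10, 18)→(9, 15): d=(-1,-3) top-left  bias=+0
  edge (9, 15)→(12, 4): d=(3,-11) top-left  bias=+0
    (2,1)@(5, 3): e=[100,0,-80] → .  [on edge]
    (3,4)@(7, 9): e=[60,0,-40] → .  [on edge]
    (5,4)@(11, 9): e=[4,12,4] → X
    (5,5)@(11, 11): e=[0,10,10] → .  [on edge]
    (4,7)@(9, 15): e=[20,0,0] → X  [on edge]
    (5,7)@(11, 15): e=[-8,6,22] → .
    (4,8)@(9, 17): e=[16,-2,6] → .
  covered (2 px):
    . . . . . .
    . . . . . .
    . . . . . .
    . . . . . .
    . . . . . X
    . . . . . .
    . . . . . .
    . . . . X .
    . . . . . .
T1:
  2·area = 16
  edge (8, 3)→(12, 4): d=(4,1) right/bottom  bias=-1
  edge (12, 4)→(0, 5): d=(-12,1) right/bottom  bias=-1
  edge (0, 5)→(8, 3): d=(8,-2) top-left  bias=+0
  covered (0 px):
    . . . . . .
    . . . . . .
    . . . . . .
    . . . . . .
    . . . . . .
    . . . . . .
    . . . . . .
    . . . . . .
    . . . . . .
T2:
  2·area = 18
  edge (2, 13)→(10, 2): d=(8,-11) top-left  bias=+0
  edge (10, 2)→(0, 18): d=(-10,16) right/bottom  bias=-1
  edge (0, 18)→(2, 13): d=(2,-5) top-left  bias=+0
    (2,4)@(5, 9): e=[1,10,7] → X
    (3,4)@(7, 9): e=[23,-22,17] → .
    (2,5)@(5, 11): e=[17,-10,11] → .
    (1,6)@(3, 13): e=[11,2,5] → X
    (2,6)@(5, 13): e=[33,-30,15] → .
    (1,7)@(3, 15): e=[27,-18,9] → .
  covered (2 px):
    . . . . . .
    . . . . . .
    . . . . . .
    . . . . . .
    . . X . . .
    . . . . . .
    . X . . . .
    . . . . . .
    . . . . . .
T3:
  2·area = 8  (B↔C swapped to make it positive)
  edge (8, 14)→(8, 10): d=(0,-4) top-left  bias=+0
  edge (8, 10)→(10, 6): d=(2,-4) top-left  bias=+0
  edge (10, 6)→(8, 14): d=(-2,8) right/bottom  bias=-1
    (4,4)@(9, 9): e=[4,2,2] → X
    (5,4)@(11, 9): e=[12,10,-14] → .
    (4,5)@(9, 11): e=[4,6,-2] → .
  covered (1 px):
    . . . . . .
    . . . . . .
    . . . . . .
    . . . . . .
    . . . . X .
    . . . . . .
    . . . . . .
    . . . . . .
    . . . . . .

Result: 5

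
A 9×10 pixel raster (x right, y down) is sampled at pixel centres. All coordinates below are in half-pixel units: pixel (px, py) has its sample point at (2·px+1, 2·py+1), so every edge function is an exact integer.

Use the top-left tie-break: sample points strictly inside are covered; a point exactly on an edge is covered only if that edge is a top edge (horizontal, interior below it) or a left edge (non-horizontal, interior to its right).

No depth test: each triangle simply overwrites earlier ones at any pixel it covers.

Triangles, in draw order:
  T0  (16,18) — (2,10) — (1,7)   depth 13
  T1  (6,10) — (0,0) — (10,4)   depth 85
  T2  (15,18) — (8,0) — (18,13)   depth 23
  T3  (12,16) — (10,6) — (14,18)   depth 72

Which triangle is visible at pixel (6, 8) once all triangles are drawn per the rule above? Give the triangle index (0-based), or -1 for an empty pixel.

T0:
  2·area = 34
  edge (16, 18)→(2, 10): d=(-14,-8) top-left  bias=+0
  edge (2, 10)→(1, 7): d=(-1,-3) top-left  bias=+0
  edge (1, 7)→(16, 18): d=(15,11) right/bottom  bias=-1
    (0,3)@(1, 7): e=[34,0,0] → ·  [on edge]
    (1,4)@(3, 9): e=[22,4,8] → #
    (2,4)@(5, 9): e=[38,10,-14] → ·
    (1,5)@(3, 11): e=[-6,2,38] → ·
    (2,5)@(5, 11): e=[10,8,16] → #
    (3,5)@(7, 11): e=[26,14,-6] → ·
    (1,6)@(3, 13): e=[-34,0,68] → ·  [on edge]
    (2,6)@(5, 13): e=[-18,6,46] → ·
    (4,6)@(9, 13): e=[14,18,2] → #
    (5,6)@(11, 13): e=[30,24,-20] → ·
    (4,7)@(9, 15): e=[-14,16,32] → ·
    (5,7)@(11, 15): e=[2,22,10] → #
    (2,9)@(5, 19): e=[-102,0,136] → ·  [on edge]
  covered (4 px):
    · · · · · · · · ·
    · · · · · · · · ·
    · · · · · · · · ·
    · · · · · · · · ·
    · # · · · · · · ·
    · · # · · · · · ·
    · · · · # · · · ·
    · · · · · # · · ·
    · · · · · · · · ·
    · · · · · · · · ·
T1:
  2·area = 76
  edge (6, 10)→(0, 0): d=(-6,-10) top-left  bias=+0
  edge (0, 0)→(10, 4): d=(10,4) right/bottom  bias=-1
  edge (10, 4)→(6, 10): d=(-4,6) right/bottom  bias=-1
    (0,0)@(1, 1): e=[4,6,66] → #
    (1,0)@(3, 1): e=[24,-2,54] → ·
    (0,1)@(1, 3): e=[-8,26,58] → ·
    (1,1)@(3, 3): e=[12,18,46] → #
    (2,1)@(5, 3): e=[32,10,34] → #
    (3,1)@(7, 3): e=[52,2,22] → #
    (4,1)@(9, 3): e=[72,-6,10] → ·
    (1,2)@(3, 5): e=[0,38,38] → #  [on edge]
    (4,2)@(9, 5): e=[60,14,2] → #
    (5,2)@(11, 5): e=[80,6,-10] → ·
    (1,3)@(3, 7): e=[-12,58,30] → ·
    (2,3)@(5, 7): e=[8,50,18] → #
    (4,7)@(9, 15): e=[0,114,-38] → ·  [on edge]
  covered (10 px):
    # · · · · · · · ·
    · # # # · · · · ·
    · # # # # · · · ·
    · · # # · · · · ·
    · · · · · · · · ·
    · · · · · · · · ·
    · · · · · · · · ·
    · · · · · · · · ·
    · · · · · · · · ·
    · · · · · · · · ·
T2:
  2·area = 89
  edge (15, 18)→(8, 0): d=(-7,-18) top-left  bias=+0
  edge (8, 0)→(18, 13): d=(10,13) right/bottom  bias=-1
  edge (18, 13)→(15, 18): d=(-3,5) right/bottom  bias=-1
    (5,2)@(11, 5): e=[19,11,59] → #
    (6,2)@(13, 5): e=[55,-15,49] → ·
    (5,3)@(11, 7): e=[5,31,53] → #
    (6,3)@(13, 7): e=[41,5,43] → #
    (7,3)@(15, 7): e=[77,-21,33] → ·
    (5,4)@(11, 9): e=[-9,51,47] → ·
    (6,4)@(13, 9): e=[27,25,37] → #
    (7,4)@(15, 9): e=[63,-1,27] → ·
    (6,5)@(13, 11): e=[13,45,31] → #
    (7,5)@(15, 11): e=[49,19,21] → #
    (8,5)@(17, 11): e=[85,-7,11] → ·
    (6,6)@(13, 13): e=[-1,65,25] → ·
  covered (10 px):
    · · · · · · · · ·
    · · · · · · · · ·
    · · · · · # · · ·
    · · · · · # # · ·
    · · · · · · # · ·
    · · · · · · # # ·
    · · · · · · · # #
    · · · · · · · # ·
    · · · · · · · # ·
    · · · · · · · · ·
T3:
  2·area = 16
  edge (12, 16)→(10, 6): d=(-2,-10) top-left  bias=+0
  edge (10, 6)→(14, 18): d=(4,12) right/bottom  bias=-1
  edge (14, 18)→(12, 16): d=(-2,-2) top-left  bias=+0
    (4,0)@(9, 1): e=[0,-8,24] → ·  [on edge]
    (4,1)@(9, 3): e=[-4,0,20] → ·  [on edge]
    (0,2)@(1, 5): e=[-88,104,0] → ·  [on edge]
    (1,3)@(3, 7): e=[-72,88,0] → ·  [on edge]
    (2,4)@(5, 9): e=[-56,72,0] → ·  [on edge]
    (5,4)@(11, 9): e=[4,0,12] → ·  [on edge]
    (3,5)@(7, 11): e=[-40,56,0] → ·  [on edge]
    (5,5)@(11, 11): e=[0,8,8] → #  [on edge]
    (6,5)@(13, 11): e=[20,-16,12] → ·
    (4,6)@(9, 13): e=[-24,40,0] → ·  [on edge]
    (5,6)@(11, 13): e=[-4,16,4] → ·
    (5,7)@(11, 15): e=[-8,24,0] → ·  [on edge]
    (6,7)@(13, 15): e=[12,0,4] → ·  [on edge]
    (6,8)@(13, 17): e=[8,8,0] → #  [on edge]
    (7,9)@(15, 19): e=[24,-8,0] → ·  [on edge]
  covered (2 px):
    · · · · · · · · ·
    · · · · · · · · ·
    · · · · · · · · ·
    · · · · · · · · ·
    · · · · · · · · ·
    · · · · · # · · ·
    · · · · · · · · ·
    · · · · · · · · ·
    · · · · · · # · ·
    · · · · · · · · ·

Z-buffer (winner per pixel, '.' = empty):
  1 . . . . . . . .
  . 1 1 1 . . . . .
  . 1 1 1 1 2 . . .
  . . 1 1 . 2 2 . .
  . 0 . . . . 2 . .
  . . 0 . . 3 2 2 .
  . . . . 0 . . 2 2
  . . . . . 0 . 2 .
  . . . . . . 3 2 .
  . . . . . . . . .

Result: 3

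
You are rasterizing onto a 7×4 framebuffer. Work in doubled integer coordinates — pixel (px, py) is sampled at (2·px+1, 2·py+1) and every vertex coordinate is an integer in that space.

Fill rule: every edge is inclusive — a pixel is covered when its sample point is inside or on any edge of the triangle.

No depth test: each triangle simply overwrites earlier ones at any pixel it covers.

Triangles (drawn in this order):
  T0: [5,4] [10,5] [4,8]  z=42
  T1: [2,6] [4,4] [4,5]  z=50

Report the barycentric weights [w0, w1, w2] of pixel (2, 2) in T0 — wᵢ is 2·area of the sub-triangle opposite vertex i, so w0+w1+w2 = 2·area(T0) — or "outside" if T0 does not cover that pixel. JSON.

T0:
  2·area = 21
  edge (5, 4)→(10, 5): d=(5,1) inclusive
  edge (10, 5)→(4, 8): d=(-6,3) inclusive
  edge (4, 8)→(5, 4): d=(1,-4) inclusive
    (2,2)@(5, 5): e=[5,15,1] → #
    (3,2)@(7, 5): e=[3,9,9] → #
    (4,2)@(9, 5): e=[1,3,17] → #
    (5,2)@(11, 5): e=[-1,-3,25] → ·
    (2,3)@(5, 7): e=[15,3,3] → #
    (3,3)@(7, 7): e=[13,-3,11] → ·
    (4,3)@(9, 7): e=[11,-9,19] → ·
  covered (4 px):
    · · · · · · ·
    · · · · · · ·
    · · # # # · ·
    · · # · · · ·
T1:
  2·area = 2
  edge (2, 6)→(4, 4): d=(2,-2) inclusive
  edge (4, 4)→(4, 5): d=(0,1) inclusive
  edge (4, 5)→(2, 6): d=(-2,1) inclusive
    (3,0)@(7, 1): e=[0,-3,5] → ·  [on edge]
    (2,1)@(5, 3): e=[0,-1,3] → ·  [on edge]
    (1,2)@(3, 5): e=[0,1,1] → #  [on edge]
    (2,2)@(5, 5): e=[4,-1,-1] → ·
    (0,3)@(1, 7): e=[0,3,-1] → ·  [on edge]
    (1,3)@(3, 7): e=[4,1,-3] → ·
  covered (1 px):
    · · · · · · ·
    · · · · · · ·
    · # · · · · ·
    · · · · · · ·

Result: [15,1,5]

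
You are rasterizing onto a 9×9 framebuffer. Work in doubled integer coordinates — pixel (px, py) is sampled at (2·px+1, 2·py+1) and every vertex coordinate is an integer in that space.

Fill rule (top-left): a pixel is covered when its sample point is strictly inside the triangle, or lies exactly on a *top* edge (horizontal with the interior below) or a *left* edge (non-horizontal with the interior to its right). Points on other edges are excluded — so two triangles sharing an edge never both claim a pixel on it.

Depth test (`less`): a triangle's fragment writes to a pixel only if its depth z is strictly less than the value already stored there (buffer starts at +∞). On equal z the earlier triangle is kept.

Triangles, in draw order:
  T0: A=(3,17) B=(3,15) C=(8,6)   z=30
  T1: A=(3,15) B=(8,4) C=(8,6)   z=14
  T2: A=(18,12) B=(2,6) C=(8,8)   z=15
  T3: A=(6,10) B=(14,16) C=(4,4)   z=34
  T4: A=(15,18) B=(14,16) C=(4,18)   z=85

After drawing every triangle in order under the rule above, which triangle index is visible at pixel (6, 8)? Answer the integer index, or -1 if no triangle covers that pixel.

T0:
  2·area = 10
  edge (3, 17)→(3, 15): d=(0,-2) top-left  bias=+0
  edge (3, 15)→(8, 6): d=(5,-9) top-left  bias=+0
  edge (8, 6)→(3, 17): d=(-5,11) right/bottom  bias=-1
    (1,0)@(3, 1): e=[0,-70,80] → ·  [on edge]
    (1,1)@(3, 3): e=[0,-60,70] → ·  [on edge]
    (1,2)@(3, 5): e=[0,-50,60] → ·  [on edge]
    (1,3)@(3, 7): e=[0,-40,50] → ·  [on edge]
    (1,4)@(3, 9): e=[0,-30,40] → ·  [on edge]
    (1,5)@(3, 11): e=[0,-20,30] → ·  [on edge]
    (1,6)@(3, 13): e=[0,-10,20] → ·  [on edge]
    (1,7)@(3, 15): e=[0,0,10] → #  [on edge]
    (2,7)@(5, 15): e=[4,18,-12] → ·
    (1,8)@(3, 17): e=[0,10,0] → ·  [on edge]
  covered (1 px):
    · · · · · · · · ·
    · · · · · · · · ·
    · · · · · · · · ·
    · · · · · · · · ·
    · · · · · · · · ·
    · · · · · · · · ·
    · · · · · · · · ·
    · # · · · · · · ·
    · · · · · · · · ·
T1:
  2·area = 10
  edge (3, 15)→(8, 4): d=(5,-11) top-left  bias=+0
  edge (8, 4)→(8, 6): d=(0,2) right/bottom  bias=-1
  edge (8, 6)→(3, 15): d=(-5,9) right/bottom  bias=-1
    (3,3)@(7, 7): e=[4,2,4] → #
    (4,3)@(9, 7): e=[26,-2,-14] → ·
    (3,4)@(7, 9): e=[14,2,-6] → ·
    (2,5)@(5, 11): e=[2,6,2] → #
    (3,5)@(7, 11): e=[24,2,-16] → ·
    (2,6)@(5, 13): e=[12,6,-8] → ·
    (1,7)@(3, 15): e=[0,10,0] → ·  [on edge]
  covered (2 px):
    · · · · · · · · ·
    · · · · · · · · ·
    · · · · · · · · ·
    · · · # · · · · ·
    · · · · · · · · ·
    · · # · · · · · ·
    · · · · · · · · ·
    · · · · · · · · ·
    · · · · · · · · ·
T2:
  2·area = 4
  edge (18, 12)→(2, 6): d=(-16,-6) top-left  bias=+0
  edge (2, 6)→(8, 8): d=(6,2) right/bottom  bias=-1
  edge (8, 8)→(18, 12): d=(10,4) right/bottom  bias=-1
    (2,3)@(5, 7): e=[2,0,2] → ·  [on edge]
    (5,4)@(11, 9): e=[6,0,-2] → ·  [on edge]
    (8,5)@(17, 11): e=[10,0,-6] → ·  [on edge]
  covered (0 px):
    · · · · · · · · ·
    · · · · · · · · ·
    · · · · · · · · ·
    · · · · · · · · ·
    · · · · · · · · ·
    · · · · · · · · ·
    · · · · · · · · ·
    · · · · · · · · ·
    · · · · · · · · ·
T3:
  2·area = 36  (B↔C swapped to make it positive)
  edge (6, 10)→(4, 4): d=(-2,-6) top-left  bias=+0
  edge (4, 4)→(14, 16): d=(10,12) right/bottom  bias=-1
  edge (14, 16)→(6, 10): d=(-8,-6) top-left  bias=+0
    (1,0)@(3, 1): e=[0,-18,54] → ·  [on edge]
    (2,3)@(5, 7): e=[0,18,18] → #  [on edge]
    (3,3)@(7, 7): e=[12,-6,30] → ·
    (2,4)@(5, 9): e=[-4,38,2] → ·
    (3,4)@(7, 9): e=[8,14,14] → #
    (4,4)@(9, 9): e=[20,-10,26] → ·
    (3,5)@(7, 11): e=[4,34,-2] → ·
    (4,5)@(9, 11): e=[16,10,10] → #
    (5,5)@(11, 11): e=[28,-14,22] → ·
    (3,6)@(7, 13): e=[0,54,-18] → ·  [on edge]
    (4,6)@(9, 13): e=[12,30,-6] → ·
    (5,6)@(11, 13): e=[24,6,6] → #
  covered (5 px):
    · · · · · · · · ·
    · · · · · · · · ·
    · · · · · · · · ·
    · · # · · · · · ·
    · · · # · · · · ·
    · · · · # · · · ·
    · · · · · # · · ·
    · · · · · · # · ·
    · · · · · · · · ·
T4:
  2·area = 22  (B↔C swapped to make it positive)
  edge (15, 18)→(4, 18): d=(-11,0) right/bottom  bias=-1
  edge (4, 18)→(14, 16): d=(10,-2) top-left  bias=+0
  edge (14, 16)→(15, 18): d=(1,2) right/bottom  bias=-1
    (4,8)@(9, 17): e=[11,0,11] → #  [on edge]
    (5,8)@(11, 17): e=[11,4,7] → #
    (6,8)@(13, 17): e=[11,8,3] → #
    (7,8)@(15, 17): e=[11,12,-1] → ·
  covered (3 px):
    · · · · · · · · ·
    · · · · · · · · ·
    · · · · · · · · ·
    · · · · · · · · ·
    · · · · · · · · ·
    · · · · · · · · ·
    · · · · · · · · ·
    · · · · · · · · ·
    · · · · # # # · ·

Z-buffer (winner per pixel, '.' = empty):
  . . . . . . . . .
  . . . . . . . . .
  . . . . . . . . .
  . . 3 1 . . . . .
  . . . 3 . . . . .
  . . 1 . 3 . . . .
  . . . . . 3 . . .
  . 0 . . . . 3 . .
  . . . . 4 4 4 . .

Answer: 4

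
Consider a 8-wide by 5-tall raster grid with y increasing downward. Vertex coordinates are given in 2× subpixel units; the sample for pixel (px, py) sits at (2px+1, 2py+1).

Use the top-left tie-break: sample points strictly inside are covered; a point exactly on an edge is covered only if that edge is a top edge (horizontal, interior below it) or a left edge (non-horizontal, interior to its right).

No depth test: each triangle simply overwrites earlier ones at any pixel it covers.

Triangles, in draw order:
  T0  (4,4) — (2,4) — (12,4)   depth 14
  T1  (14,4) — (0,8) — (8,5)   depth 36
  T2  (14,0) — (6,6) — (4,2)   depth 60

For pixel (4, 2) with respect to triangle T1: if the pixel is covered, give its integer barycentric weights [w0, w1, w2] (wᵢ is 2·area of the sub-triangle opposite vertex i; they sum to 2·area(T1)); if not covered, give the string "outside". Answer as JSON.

T0:
  degenerate (2·area = 0) — covers nothing
T1:
  2·area = 10
  edge (14, 4)→(0, 8): d=(-14,4) right/bottom  bias=-1
  edge (0, 8)→(8, 5): d=(8,-3) top-left  bias=+0
  edge (8, 5)→(14, 4): d=(6,-1) top-left  bias=+0
    (4,2)@(9, 5): e=[6,3,1] → █
    (5,2)@(11, 5): e=[-2,9,3] → ·
    (1,3)@(3, 7): e=[2,1,7] → █
    (2,3)@(5, 7): e=[-6,7,9] → ·
    (4,3)@(9, 7): e=[-22,19,13] → ·
    (1,4)@(3, 9): e=[-26,17,19] → ·
  covered (2 px):
    · · · · · · · ·
    · · · · · · · ·
    · · · · █ · · ·
    · █ · · · · · ·
    · · · · · · · ·
T2:
  2·area = 44
  edge (14, 0)→(6, 6): d=(-8,6) right/bottom  bias=-1
  edge (6, 6)→(4, 2): d=(-2,-4) top-left  bias=+0
  edge (4, 2)→(14, 0): d=(10,-2) top-left  bias=+0
    (4,0)@(9, 1): e=[22,22,0] → █  [on edge]
    (5,0)@(11, 1): e=[10,30,4] → █
    (6,0)@(13, 1): e=[-2,38,8] → ·
    (2,1)@(5, 3): e=[30,2,12] → █
    (3,1)@(7, 3): e=[18,10,16] → █
    (5,1)@(11, 3): e=[-6,26,24] → ·
    (2,2)@(5, 5): e=[14,-2,32] → ·
    (3,2)@(7, 5): e=[2,6,36] → █
    (4,2)@(9, 5): e=[-10,14,40] → ·
    (3,3)@(7, 7): e=[-14,2,56] → ·
  covered (6 px):
    · · · · █ █ · ·
    · · █ █ █ · · ·
    · · · █ · · · ·
    · · · · · · · ·
    · · · · · · · ·

Result: [3,1,6]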